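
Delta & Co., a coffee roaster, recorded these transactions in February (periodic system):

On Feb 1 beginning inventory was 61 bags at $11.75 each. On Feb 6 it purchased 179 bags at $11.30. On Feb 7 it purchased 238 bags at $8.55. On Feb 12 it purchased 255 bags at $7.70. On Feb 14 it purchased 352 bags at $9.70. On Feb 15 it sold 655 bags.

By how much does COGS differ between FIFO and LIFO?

FIFO COGS: 61 @ $11.75 + 179 @ $11.30 + 238 @ $8.55 + 177 @ $7.70 = $6,137.25
LIFO COGS: 352 @ $9.70 + 255 @ $7.70 + 48 @ $8.55 = $5,788.30
Difference = |$6,137.25 − $5,788.30| = $348.95

$348.95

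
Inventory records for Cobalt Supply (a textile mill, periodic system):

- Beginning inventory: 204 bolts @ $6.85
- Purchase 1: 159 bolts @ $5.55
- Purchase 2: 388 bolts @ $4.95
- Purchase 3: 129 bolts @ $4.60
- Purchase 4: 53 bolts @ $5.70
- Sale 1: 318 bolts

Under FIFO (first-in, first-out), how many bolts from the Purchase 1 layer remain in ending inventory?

Sale 1 (318) [FIFO — oldest first]: 204 @ $6.85 + 114 @ $5.55 = $2,030.10
Ending inventory: 45 @ $5.55 + 388 @ $4.95 + 129 @ $4.60 + 53 @ $5.70 = $3,065.85
Check: goods available $5,095.95 = COGS $2,030.10 + ending $3,065.85

45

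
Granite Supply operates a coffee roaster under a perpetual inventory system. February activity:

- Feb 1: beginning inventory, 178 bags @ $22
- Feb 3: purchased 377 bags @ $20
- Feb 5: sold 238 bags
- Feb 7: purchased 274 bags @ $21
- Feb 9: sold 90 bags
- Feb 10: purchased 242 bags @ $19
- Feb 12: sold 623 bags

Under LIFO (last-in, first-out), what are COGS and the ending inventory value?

Feb 5, 238 sold [LIFO — newest first]: 238 @ $20 = $4,760
Feb 9, 90 sold [LIFO — newest first]: 90 @ $21 = $1,890
Feb 12, 623 sold [LIFO — newest first]: 242 @ $19 + 184 @ $21 + 139 @ $20 + 58 @ $22 = $12,518
Total COGS = $4,760 + $1,890 + $12,518 = $19,168
Ending inventory: 120 @ $22 = $2,640

COGS = $19,168; ending inventory = $2,640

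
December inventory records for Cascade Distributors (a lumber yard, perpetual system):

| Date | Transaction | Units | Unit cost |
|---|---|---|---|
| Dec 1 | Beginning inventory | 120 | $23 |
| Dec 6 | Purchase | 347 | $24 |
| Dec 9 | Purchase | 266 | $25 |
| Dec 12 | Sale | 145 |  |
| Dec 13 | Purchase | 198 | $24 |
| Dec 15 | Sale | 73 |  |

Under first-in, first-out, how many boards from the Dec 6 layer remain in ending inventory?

249

Dec 12, 145 sold [FIFO — oldest first]: 120 @ $23 + 25 @ $24 = $3,360
Dec 15, 73 sold [FIFO — oldest first]: 73 @ $24 = $1,752
Total COGS = $3,360 + $1,752 = $5,112
Ending inventory: 249 @ $24 + 266 @ $25 + 198 @ $24 = $17,378
Check: goods available $22,490 = COGS $5,112 + ending $17,378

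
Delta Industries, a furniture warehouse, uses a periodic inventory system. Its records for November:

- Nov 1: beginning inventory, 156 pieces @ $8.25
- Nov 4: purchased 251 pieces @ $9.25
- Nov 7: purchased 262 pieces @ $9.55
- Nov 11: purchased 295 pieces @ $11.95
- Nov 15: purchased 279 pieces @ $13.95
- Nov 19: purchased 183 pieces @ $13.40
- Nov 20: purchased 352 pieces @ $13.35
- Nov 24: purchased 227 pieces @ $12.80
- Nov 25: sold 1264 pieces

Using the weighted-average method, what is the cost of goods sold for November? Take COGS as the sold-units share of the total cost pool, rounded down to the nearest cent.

COGS = $14,868.64

Nov 25, sell 1264: 1264/2005 × $23,585.15 → $14,868.64
Ending inventory (cost pool remaining) = $8,716.51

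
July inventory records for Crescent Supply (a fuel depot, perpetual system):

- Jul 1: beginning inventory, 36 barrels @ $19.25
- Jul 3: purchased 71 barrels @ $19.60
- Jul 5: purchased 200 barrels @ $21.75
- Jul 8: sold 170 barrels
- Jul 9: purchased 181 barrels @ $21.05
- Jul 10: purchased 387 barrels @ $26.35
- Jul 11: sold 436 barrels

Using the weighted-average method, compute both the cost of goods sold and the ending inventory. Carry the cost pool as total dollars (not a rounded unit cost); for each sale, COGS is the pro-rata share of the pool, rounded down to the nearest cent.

After Jul 1: 36 on hand, pool $693.00 (≈ $19.2500 each)
After Jul 3: 107 on hand, pool $2,084.60 (≈ $19.4822 each)
After Jul 5: 307 on hand, pool $6,434.60 (≈ $20.9596 each)
Jul 8, sell 170: 170/307 × $6,434.60 → $3,563.13
After Jul 9: 318 on hand, pool $6,681.52 (≈ $21.0111 each)
After Jul 10: 705 on hand, pool $16,878.97 (≈ $23.9418 each)
Jul 11, sell 436: 436/705 × $16,878.97 → $10,438.62
Total COGS = $3,563.13 + $10,438.62 = $14,001.75
Ending inventory (cost pool remaining) = $6,440.35
Check: goods available $20,442.10 = COGS $14,001.75 + ending $6,440.35

COGS = $14,001.75; ending inventory = $6,440.35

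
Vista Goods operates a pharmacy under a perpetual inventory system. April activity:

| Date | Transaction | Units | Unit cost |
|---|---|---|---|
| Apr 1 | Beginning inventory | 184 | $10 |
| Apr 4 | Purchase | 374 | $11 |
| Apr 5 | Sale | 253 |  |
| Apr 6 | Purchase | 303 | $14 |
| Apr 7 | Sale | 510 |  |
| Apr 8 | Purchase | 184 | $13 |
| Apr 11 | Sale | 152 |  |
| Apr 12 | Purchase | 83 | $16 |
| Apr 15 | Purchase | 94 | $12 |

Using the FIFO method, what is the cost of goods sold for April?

Apr 5, 253 sold [FIFO — oldest first]: 184 @ $10 + 69 @ $11 = $2,599
Apr 7, 510 sold [FIFO — oldest first]: 305 @ $11 + 205 @ $14 = $6,225
Apr 11, 152 sold [FIFO — oldest first]: 98 @ $14 + 54 @ $13 = $2,074
Total COGS = $2,599 + $6,225 + $2,074 = $10,898
Ending inventory: 130 @ $13 + 83 @ $16 + 94 @ $12 = $4,146

COGS = $10,898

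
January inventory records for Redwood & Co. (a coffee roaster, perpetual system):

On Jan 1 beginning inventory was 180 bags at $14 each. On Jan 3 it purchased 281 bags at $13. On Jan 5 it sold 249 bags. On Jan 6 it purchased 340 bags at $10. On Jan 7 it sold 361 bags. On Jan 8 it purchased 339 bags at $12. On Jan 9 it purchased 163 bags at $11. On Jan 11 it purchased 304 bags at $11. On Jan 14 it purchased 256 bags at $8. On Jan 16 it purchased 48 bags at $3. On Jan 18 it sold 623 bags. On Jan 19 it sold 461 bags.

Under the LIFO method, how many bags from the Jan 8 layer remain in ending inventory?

26

Jan 5, 249 sold [LIFO — newest first]: 249 @ $13 = $3,237
Jan 7, 361 sold [LIFO — newest first]: 340 @ $10 + 21 @ $13 = $3,673
Jan 18, 623 sold [LIFO — newest first]: 48 @ $3 + 256 @ $8 + 304 @ $11 + 15 @ $11 = $5,701
Jan 19, 461 sold [LIFO — newest first]: 148 @ $11 + 313 @ $12 = $5,384
Total COGS = $3,237 + $3,673 + $5,701 + $5,384 = $17,995
Ending inventory: 180 @ $14 + 11 @ $13 + 26 @ $12 = $2,975
Check: goods available $20,970 = COGS $17,995 + ending $2,975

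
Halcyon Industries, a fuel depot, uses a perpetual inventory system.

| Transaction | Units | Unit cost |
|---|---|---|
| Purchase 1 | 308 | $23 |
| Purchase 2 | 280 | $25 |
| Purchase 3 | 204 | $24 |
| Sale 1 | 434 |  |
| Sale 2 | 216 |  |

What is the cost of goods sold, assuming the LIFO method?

COGS = $15,714

Sale 1 (434) [LIFO — newest first]: 204 @ $24 + 230 @ $25 = $10,646
Sale 2 (216) [LIFO — newest first]: 50 @ $25 + 166 @ $23 = $5,068
Total COGS = $10,646 + $5,068 = $15,714
Ending inventory: 142 @ $23 = $3,266
Check: goods available $18,980 = COGS $15,714 + ending $3,266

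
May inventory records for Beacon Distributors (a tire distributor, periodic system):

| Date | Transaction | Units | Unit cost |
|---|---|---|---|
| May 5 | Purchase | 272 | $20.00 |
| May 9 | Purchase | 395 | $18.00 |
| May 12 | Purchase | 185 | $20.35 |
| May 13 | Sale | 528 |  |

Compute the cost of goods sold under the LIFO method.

COGS = $9,938.75

May 13, 528 sold [LIFO — newest first]: 185 @ $20.35 + 343 @ $18.00 = $9,938.75
Ending inventory: 272 @ $20.00 + 52 @ $18.00 = $6,376.00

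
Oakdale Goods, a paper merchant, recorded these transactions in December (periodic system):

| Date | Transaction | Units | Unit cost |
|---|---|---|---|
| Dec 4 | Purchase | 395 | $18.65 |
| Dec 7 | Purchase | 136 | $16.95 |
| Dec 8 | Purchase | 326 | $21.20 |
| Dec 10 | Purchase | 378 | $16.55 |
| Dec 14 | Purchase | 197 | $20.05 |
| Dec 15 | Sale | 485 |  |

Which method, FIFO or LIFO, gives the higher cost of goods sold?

FIFO COGS: 395 @ $18.65 + 90 @ $16.95 = $8,892.25
LIFO COGS: 197 @ $20.05 + 288 @ $16.55 = $8,716.25

FIFO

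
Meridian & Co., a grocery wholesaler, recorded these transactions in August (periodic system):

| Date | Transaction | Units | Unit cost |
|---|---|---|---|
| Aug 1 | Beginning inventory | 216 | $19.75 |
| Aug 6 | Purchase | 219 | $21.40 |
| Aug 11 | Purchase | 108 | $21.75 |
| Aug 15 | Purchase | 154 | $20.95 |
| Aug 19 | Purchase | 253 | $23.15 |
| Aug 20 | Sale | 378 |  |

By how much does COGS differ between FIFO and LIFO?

$742.90

FIFO COGS: 216 @ $19.75 + 162 @ $21.40 = $7,732.80
LIFO COGS: 253 @ $23.15 + 125 @ $20.95 = $8,475.70
Difference = |$7,732.80 − $8,475.70| = $742.90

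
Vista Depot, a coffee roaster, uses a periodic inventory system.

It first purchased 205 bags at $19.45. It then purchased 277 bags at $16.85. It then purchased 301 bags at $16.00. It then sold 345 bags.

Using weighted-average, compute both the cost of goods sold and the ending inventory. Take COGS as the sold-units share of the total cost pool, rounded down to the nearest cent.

COGS = $5,935.36; ending inventory = $7,535.34

Sale 1, sell 345: 345/783 × $13,470.70 → $5,935.36
Ending inventory (cost pool remaining) = $7,535.34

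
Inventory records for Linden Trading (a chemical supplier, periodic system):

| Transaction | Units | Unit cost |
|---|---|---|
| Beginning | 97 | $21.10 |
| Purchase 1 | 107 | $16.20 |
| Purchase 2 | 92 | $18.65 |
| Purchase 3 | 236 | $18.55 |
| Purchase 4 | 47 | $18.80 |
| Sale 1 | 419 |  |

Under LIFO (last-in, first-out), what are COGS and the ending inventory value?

COGS = $7,690.00; ending inventory = $3,067.30

Sale 1 (419) [LIFO — newest first]: 47 @ $18.80 + 236 @ $18.55 + 92 @ $18.65 + 44 @ $16.20 = $7,690.00
Ending inventory: 97 @ $21.10 + 63 @ $16.20 = $3,067.30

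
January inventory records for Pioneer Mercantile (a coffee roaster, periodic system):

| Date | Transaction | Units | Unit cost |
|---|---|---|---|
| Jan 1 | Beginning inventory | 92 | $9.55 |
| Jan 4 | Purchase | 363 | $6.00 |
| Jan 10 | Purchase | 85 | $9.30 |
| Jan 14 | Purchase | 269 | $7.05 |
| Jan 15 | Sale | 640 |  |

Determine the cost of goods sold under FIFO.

Jan 15, 640 sold [FIFO — oldest first]: 92 @ $9.55 + 363 @ $6.00 + 85 @ $9.30 + 100 @ $7.05 = $4,552.10
Ending inventory: 169 @ $7.05 = $1,191.45

COGS = $4,552.10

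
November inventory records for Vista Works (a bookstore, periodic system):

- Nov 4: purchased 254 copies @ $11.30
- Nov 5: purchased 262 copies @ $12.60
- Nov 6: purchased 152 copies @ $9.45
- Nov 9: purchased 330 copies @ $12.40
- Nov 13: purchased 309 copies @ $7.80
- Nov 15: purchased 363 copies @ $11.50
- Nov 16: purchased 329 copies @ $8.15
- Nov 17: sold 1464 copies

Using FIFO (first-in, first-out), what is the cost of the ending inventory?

Ending inventory = $5,050.35

Nov 17, 1464 sold [FIFO — oldest first]: 254 @ $11.30 + 262 @ $12.60 + 152 @ $9.45 + 330 @ $12.40 + 309 @ $7.80 + 157 @ $11.50 = $15,915.50
Ending inventory: 206 @ $11.50 + 329 @ $8.15 = $5,050.35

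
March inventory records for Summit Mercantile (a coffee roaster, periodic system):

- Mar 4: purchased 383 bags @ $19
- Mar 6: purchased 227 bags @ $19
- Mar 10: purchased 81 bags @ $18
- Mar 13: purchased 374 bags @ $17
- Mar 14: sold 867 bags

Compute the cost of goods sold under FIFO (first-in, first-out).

Mar 14, 867 sold [FIFO — oldest first]: 383 @ $19 + 227 @ $19 + 81 @ $18 + 176 @ $17 = $16,040
Ending inventory: 198 @ $17 = $3,366

COGS = $16,040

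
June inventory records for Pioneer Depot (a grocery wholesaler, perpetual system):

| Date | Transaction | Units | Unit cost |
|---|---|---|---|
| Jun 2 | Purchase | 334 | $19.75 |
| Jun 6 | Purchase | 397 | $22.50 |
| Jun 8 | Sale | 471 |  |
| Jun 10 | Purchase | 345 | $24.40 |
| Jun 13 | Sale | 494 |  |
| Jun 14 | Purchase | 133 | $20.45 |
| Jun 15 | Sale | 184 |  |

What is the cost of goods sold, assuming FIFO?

COGS = $25,439.85

Jun 8, 471 sold [FIFO — oldest first]: 334 @ $19.75 + 137 @ $22.50 = $9,679.00
Jun 13, 494 sold [FIFO — oldest first]: 260 @ $22.50 + 234 @ $24.40 = $11,559.60
Jun 15, 184 sold [FIFO — oldest first]: 111 @ $24.40 + 73 @ $20.45 = $4,201.25
Total COGS = $9,679.00 + $11,559.60 + $4,201.25 = $25,439.85
Ending inventory: 60 @ $20.45 = $1,227.00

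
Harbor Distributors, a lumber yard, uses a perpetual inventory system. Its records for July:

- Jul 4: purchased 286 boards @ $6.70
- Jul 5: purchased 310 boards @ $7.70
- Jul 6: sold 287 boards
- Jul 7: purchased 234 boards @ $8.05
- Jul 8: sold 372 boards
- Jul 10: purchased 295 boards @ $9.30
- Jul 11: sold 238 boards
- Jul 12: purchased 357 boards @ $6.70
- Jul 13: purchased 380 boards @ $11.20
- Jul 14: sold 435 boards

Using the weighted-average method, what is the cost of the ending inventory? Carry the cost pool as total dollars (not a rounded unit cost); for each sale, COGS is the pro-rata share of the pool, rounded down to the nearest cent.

Ending inventory = $4,736.62

After Jul 4: 286 on hand, pool $1,916.20 (≈ $6.7000 each)
After Jul 5: 596 on hand, pool $4,303.20 (≈ $7.2201 each)
Jul 6, sell 287: 287/596 × $4,303.20 → $2,072.17
After Jul 7: 543 on hand, pool $4,114.73 (≈ $7.5778 each)
Jul 8, sell 372: 372/543 × $4,114.73 → $2,818.93
After Jul 10: 466 on hand, pool $4,039.30 (≈ $8.6680 each)
Jul 11, sell 238: 238/466 × $4,039.30 → $2,062.99
After Jul 12: 585 on hand, pool $4,368.21 (≈ $7.4670 each)
After Jul 13: 965 on hand, pool $8,624.21 (≈ $8.9370 each)
Jul 14, sell 435: 435/965 × $8,624.21 → $3,887.59
Total COGS = $2,072.17 + $2,818.93 + $2,062.99 + $3,887.59 = $10,841.68
Ending inventory (cost pool remaining) = $4,736.62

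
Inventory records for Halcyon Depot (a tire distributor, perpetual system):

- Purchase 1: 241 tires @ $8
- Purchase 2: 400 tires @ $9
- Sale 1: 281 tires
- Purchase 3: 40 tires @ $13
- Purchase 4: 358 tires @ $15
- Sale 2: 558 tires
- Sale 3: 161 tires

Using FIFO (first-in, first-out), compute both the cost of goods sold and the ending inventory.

Sale 1 (281) [FIFO — oldest first]: 241 @ $8 + 40 @ $9 = $2,288
Sale 2 (558) [FIFO — oldest first]: 360 @ $9 + 40 @ $13 + 158 @ $15 = $6,130
Sale 3 (161) [FIFO — oldest first]: 161 @ $15 = $2,415
Total COGS = $2,288 + $6,130 + $2,415 = $10,833
Ending inventory: 39 @ $15 = $585

COGS = $10,833; ending inventory = $585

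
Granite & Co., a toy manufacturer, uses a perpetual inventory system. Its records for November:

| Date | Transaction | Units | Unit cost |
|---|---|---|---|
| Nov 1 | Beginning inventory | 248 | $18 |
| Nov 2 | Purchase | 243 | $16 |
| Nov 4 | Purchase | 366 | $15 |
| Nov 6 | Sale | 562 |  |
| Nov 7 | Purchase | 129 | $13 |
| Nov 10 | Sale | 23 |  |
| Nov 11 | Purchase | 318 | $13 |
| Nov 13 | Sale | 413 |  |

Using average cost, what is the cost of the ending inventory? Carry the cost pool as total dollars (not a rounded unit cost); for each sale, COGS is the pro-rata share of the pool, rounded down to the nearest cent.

After Nov 1: 248 on hand, pool $4,464.00 (≈ $18.0000 each)
After Nov 2: 491 on hand, pool $8,352.00 (≈ $17.0102 each)
After Nov 4: 857 on hand, pool $13,842.00 (≈ $16.1517 each)
Nov 6, sell 562: 562/857 × $13,842.00 → $9,077.25
After Nov 7: 424 on hand, pool $6,441.75 (≈ $15.1928 each)
Nov 10, sell 23: 23/424 × $6,441.75 → $349.43
After Nov 11: 719 on hand, pool $10,226.32 (≈ $14.2230 each)
Nov 13, sell 413: 413/719 × $10,226.32 → $5,874.08
Total COGS = $9,077.25 + $349.43 + $5,874.08 = $15,300.76
Ending inventory (cost pool remaining) = $4,352.24
Check: goods available $19,653.00 = COGS $15,300.76 + ending $4,352.24

Ending inventory = $4,352.24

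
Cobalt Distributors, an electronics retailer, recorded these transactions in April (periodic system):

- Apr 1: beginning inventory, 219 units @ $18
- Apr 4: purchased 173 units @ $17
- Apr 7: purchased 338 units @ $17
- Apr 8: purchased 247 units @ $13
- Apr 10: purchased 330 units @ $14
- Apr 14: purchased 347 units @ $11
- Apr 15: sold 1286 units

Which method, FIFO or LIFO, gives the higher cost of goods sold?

FIFO COGS: 219 @ $18 + 173 @ $17 + 338 @ $17 + 247 @ $13 + 309 @ $14 = $20,166
LIFO COGS: 347 @ $11 + 330 @ $14 + 247 @ $13 + 338 @ $17 + 24 @ $17 = $17,802

FIFO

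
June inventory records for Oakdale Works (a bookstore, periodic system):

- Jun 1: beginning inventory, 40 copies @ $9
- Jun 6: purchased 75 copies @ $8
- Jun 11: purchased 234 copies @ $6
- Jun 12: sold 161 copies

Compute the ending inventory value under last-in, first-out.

Jun 12, 161 sold [LIFO — newest first]: 161 @ $6 = $966
Ending inventory: 40 @ $9 + 75 @ $8 + 73 @ $6 = $1,398
Check: goods available $2,364 = COGS $966 + ending $1,398

Ending inventory = $1,398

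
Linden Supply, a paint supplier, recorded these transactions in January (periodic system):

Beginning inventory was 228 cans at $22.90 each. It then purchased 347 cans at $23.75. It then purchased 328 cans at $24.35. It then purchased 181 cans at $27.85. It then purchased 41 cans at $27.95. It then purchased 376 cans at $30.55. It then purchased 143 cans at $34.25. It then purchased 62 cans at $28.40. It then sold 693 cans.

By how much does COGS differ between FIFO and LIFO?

FIFO COGS: 228 @ $22.90 + 347 @ $23.75 + 118 @ $24.35 = $16,335.75
LIFO COGS: 62 @ $28.40 + 143 @ $34.25 + 376 @ $30.55 + 41 @ $27.95 + 71 @ $27.85 = $21,268.65
Difference = |$16,335.75 − $21,268.65| = $4,932.90

$4,932.90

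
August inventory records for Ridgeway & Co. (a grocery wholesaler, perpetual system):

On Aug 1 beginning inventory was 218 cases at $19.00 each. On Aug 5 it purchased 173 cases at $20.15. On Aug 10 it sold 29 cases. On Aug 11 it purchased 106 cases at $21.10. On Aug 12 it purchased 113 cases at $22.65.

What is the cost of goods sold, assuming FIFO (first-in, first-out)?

Aug 10, 29 sold [FIFO — oldest first]: 29 @ $19.00 = $551.00
Ending inventory: 189 @ $19.00 + 173 @ $20.15 + 106 @ $21.10 + 113 @ $22.65 = $11,873.00

COGS = $551.00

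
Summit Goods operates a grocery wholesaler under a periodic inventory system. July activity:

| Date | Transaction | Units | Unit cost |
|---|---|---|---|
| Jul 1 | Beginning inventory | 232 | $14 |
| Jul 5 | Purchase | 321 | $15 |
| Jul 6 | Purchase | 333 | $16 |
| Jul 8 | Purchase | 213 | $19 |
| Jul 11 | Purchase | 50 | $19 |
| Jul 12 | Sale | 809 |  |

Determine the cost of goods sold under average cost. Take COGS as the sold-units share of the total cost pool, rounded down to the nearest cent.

Jul 12, sell 809: 809/1149 × $18,388.00 → $12,946.81
Ending inventory (cost pool remaining) = $5,441.19

COGS = $12,946.81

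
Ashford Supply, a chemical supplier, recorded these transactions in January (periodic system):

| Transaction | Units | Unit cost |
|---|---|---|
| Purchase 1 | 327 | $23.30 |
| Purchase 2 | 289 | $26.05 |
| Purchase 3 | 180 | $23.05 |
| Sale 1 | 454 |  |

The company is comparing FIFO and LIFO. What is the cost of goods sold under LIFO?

FIFO COGS: 327 @ $23.30 + 127 @ $26.05 = $10,927.45
LIFO COGS: 180 @ $23.05 + 274 @ $26.05 = $11,286.70

COGS = $11,286.70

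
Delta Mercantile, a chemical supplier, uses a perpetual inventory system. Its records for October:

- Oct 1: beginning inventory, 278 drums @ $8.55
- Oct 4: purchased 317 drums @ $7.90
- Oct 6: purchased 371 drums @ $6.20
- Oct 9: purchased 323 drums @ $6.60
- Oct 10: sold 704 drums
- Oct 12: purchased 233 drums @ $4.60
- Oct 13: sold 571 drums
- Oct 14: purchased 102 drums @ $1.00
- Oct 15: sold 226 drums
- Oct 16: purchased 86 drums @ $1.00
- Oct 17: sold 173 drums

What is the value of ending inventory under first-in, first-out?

Ending inventory = $36.00

Oct 10, 704 sold [FIFO — oldest first]: 278 @ $8.55 + 317 @ $7.90 + 109 @ $6.20 = $5,557.00
Oct 13, 571 sold [FIFO — oldest first]: 262 @ $6.20 + 309 @ $6.60 = $3,663.80
Oct 15, 226 sold [FIFO — oldest first]: 14 @ $6.60 + 212 @ $4.60 = $1,067.60
Oct 17, 173 sold [FIFO — oldest first]: 21 @ $4.60 + 102 @ $1.00 + 50 @ $1.00 = $248.60
Total COGS = $5,557.00 + $3,663.80 + $1,067.60 + $248.60 = $10,537.00
Ending inventory: 36 @ $1.00 = $36.00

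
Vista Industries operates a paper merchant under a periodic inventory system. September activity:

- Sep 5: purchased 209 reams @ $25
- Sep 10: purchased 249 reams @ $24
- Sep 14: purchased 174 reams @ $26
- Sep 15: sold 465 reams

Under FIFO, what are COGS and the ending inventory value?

COGS = $11,383; ending inventory = $4,342

Sep 15, 465 sold [FIFO — oldest first]: 209 @ $25 + 249 @ $24 + 7 @ $26 = $11,383
Ending inventory: 167 @ $26 = $4,342
Check: goods available $15,725 = COGS $11,383 + ending $4,342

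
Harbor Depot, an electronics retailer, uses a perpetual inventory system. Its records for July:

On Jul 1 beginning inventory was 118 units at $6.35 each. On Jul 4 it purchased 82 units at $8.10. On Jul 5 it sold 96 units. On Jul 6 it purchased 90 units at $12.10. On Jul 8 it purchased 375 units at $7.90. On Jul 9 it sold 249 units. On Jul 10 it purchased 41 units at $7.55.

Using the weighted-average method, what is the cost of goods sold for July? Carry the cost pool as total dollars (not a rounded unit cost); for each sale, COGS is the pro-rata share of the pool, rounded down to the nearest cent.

COGS = $2,773.10

After Jul 1: 118 on hand, pool $749.30 (≈ $6.3500 each)
After Jul 4: 200 on hand, pool $1,413.50 (≈ $7.0675 each)
Jul 5, sell 96: 96/200 × $1,413.50 → $678.48
After Jul 6: 194 on hand, pool $1,824.02 (≈ $9.4022 each)
After Jul 8: 569 on hand, pool $4,786.52 (≈ $8.4122 each)
Jul 9, sell 249: 249/569 × $4,786.52 → $2,094.62
After Jul 10: 361 on hand, pool $3,001.45 (≈ $8.3143 each)
Total COGS = $678.48 + $2,094.62 = $2,773.10
Ending inventory (cost pool remaining) = $3,001.45
Check: goods available $5,774.55 = COGS $2,773.10 + ending $3,001.45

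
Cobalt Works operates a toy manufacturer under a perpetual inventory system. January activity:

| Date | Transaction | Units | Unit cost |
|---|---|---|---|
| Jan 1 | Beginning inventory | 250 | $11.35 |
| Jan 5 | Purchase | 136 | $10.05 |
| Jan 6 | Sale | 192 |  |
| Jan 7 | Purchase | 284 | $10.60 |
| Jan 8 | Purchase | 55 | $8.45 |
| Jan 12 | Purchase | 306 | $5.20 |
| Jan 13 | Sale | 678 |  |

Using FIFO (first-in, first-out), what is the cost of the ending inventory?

Jan 6, 192 sold [FIFO — oldest first]: 192 @ $11.35 = $2,179.20
Jan 13, 678 sold [FIFO — oldest first]: 58 @ $11.35 + 136 @ $10.05 + 284 @ $10.60 + 55 @ $8.45 + 145 @ $5.20 = $6,254.25
Total COGS = $2,179.20 + $6,254.25 = $8,433.45
Ending inventory: 161 @ $5.20 = $837.20
Check: goods available $9,270.65 = COGS $8,433.45 + ending $837.20

Ending inventory = $837.20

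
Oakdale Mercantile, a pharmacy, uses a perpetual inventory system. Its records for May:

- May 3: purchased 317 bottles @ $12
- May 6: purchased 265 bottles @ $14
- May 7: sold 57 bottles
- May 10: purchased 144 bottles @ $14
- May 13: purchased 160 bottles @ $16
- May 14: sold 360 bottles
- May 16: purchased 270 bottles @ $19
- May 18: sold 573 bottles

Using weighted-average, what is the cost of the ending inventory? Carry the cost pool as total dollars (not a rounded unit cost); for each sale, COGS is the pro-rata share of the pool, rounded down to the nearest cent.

Ending inventory = $2,595.24

After May 3: 317 on hand, pool $3,804.00 (≈ $12.0000 each)
After May 6: 582 on hand, pool $7,514.00 (≈ $12.9107 each)
May 7, sell 57: 57/582 × $7,514.00 → $735.90
After May 10: 669 on hand, pool $8,794.10 (≈ $13.1451 each)
After May 13: 829 on hand, pool $11,354.10 (≈ $13.6961 each)
May 14, sell 360: 360/829 × $11,354.10 → $4,930.61
After May 16: 739 on hand, pool $11,553.49 (≈ $15.6340 each)
May 18, sell 573: 573/739 × $11,553.49 → $8,958.25
Total COGS = $735.90 + $4,930.61 + $8,958.25 = $14,624.76
Ending inventory (cost pool remaining) = $2,595.24
Check: goods available $17,220.00 = COGS $14,624.76 + ending $2,595.24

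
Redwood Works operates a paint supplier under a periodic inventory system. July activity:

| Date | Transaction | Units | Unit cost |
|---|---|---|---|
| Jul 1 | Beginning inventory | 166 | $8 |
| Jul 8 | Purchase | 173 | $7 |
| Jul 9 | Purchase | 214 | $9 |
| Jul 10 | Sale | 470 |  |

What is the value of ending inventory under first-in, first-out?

Jul 10, 470 sold [FIFO — oldest first]: 166 @ $8 + 173 @ $7 + 131 @ $9 = $3,718
Ending inventory: 83 @ $9 = $747

Ending inventory = $747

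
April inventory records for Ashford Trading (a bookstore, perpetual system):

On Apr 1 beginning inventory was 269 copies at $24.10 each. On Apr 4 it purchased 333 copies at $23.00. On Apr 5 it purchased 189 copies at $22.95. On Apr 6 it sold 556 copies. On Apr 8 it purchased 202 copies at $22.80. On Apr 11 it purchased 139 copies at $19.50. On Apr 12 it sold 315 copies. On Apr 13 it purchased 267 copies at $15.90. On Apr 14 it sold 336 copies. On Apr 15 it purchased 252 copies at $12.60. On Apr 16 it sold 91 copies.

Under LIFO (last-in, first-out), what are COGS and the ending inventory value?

Apr 6, 556 sold [LIFO — newest first]: 189 @ $22.95 + 333 @ $23.00 + 34 @ $24.10 = $12,815.95
Apr 12, 315 sold [LIFO — newest first]: 139 @ $19.50 + 176 @ $22.80 = $6,723.30
Apr 14, 336 sold [LIFO — newest first]: 267 @ $15.90 + 26 @ $22.80 + 43 @ $24.10 = $5,874.40
Apr 16, 91 sold [LIFO — newest first]: 91 @ $12.60 = $1,146.60
Total COGS = $12,815.95 + $6,723.30 + $5,874.40 + $1,146.60 = $26,560.25
Ending inventory: 192 @ $24.10 + 161 @ $12.60 = $6,655.80
Check: goods available $33,216.05 = COGS $26,560.25 + ending $6,655.80

COGS = $26,560.25; ending inventory = $6,655.80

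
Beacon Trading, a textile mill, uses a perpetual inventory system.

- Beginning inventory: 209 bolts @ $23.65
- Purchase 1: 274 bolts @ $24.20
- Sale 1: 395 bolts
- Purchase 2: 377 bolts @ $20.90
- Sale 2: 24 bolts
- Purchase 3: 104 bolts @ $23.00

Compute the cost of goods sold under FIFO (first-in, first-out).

COGS = $10,024.85

Sale 1 (395) [FIFO — oldest first]: 209 @ $23.65 + 186 @ $24.20 = $9,444.05
Sale 2 (24) [FIFO — oldest first]: 24 @ $24.20 = $580.80
Total COGS = $9,444.05 + $580.80 = $10,024.85
Ending inventory: 64 @ $24.20 + 377 @ $20.90 + 104 @ $23.00 = $11,820.10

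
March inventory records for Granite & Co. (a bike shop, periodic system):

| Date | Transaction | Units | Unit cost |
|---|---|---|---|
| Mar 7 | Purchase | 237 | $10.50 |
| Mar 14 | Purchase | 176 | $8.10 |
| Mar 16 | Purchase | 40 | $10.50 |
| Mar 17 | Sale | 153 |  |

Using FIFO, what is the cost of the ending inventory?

Ending inventory = $2,727.60

Mar 17, 153 sold [FIFO — oldest first]: 153 @ $10.50 = $1,606.50
Ending inventory: 84 @ $10.50 + 176 @ $8.10 + 40 @ $10.50 = $2,727.60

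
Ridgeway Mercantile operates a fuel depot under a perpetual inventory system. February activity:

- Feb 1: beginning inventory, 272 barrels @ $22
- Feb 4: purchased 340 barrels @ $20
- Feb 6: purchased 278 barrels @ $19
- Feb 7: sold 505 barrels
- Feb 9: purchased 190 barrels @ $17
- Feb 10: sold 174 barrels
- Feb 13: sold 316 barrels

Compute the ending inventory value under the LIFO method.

Feb 7, 505 sold [LIFO — newest first]: 278 @ $19 + 227 @ $20 = $9,822
Feb 10, 174 sold [LIFO — newest first]: 174 @ $17 = $2,958
Feb 13, 316 sold [LIFO — newest first]: 16 @ $17 + 113 @ $20 + 187 @ $22 = $6,646
Total COGS = $9,822 + $2,958 + $6,646 = $19,426
Ending inventory: 85 @ $22 = $1,870

Ending inventory = $1,870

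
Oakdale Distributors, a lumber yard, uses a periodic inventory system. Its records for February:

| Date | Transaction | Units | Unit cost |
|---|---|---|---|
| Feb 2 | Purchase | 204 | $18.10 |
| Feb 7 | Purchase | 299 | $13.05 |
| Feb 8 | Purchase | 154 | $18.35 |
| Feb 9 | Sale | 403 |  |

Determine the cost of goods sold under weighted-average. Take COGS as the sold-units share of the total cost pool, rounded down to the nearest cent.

COGS = $6,391.72

Feb 9, sell 403: 403/657 × $10,420.25 → $6,391.72
Ending inventory (cost pool remaining) = $4,028.53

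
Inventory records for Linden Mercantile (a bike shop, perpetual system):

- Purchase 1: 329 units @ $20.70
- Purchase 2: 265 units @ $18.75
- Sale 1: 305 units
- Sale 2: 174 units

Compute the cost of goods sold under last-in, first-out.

Sale 1 (305) [LIFO — newest first]: 265 @ $18.75 + 40 @ $20.70 = $5,796.75
Sale 2 (174) [LIFO — newest first]: 174 @ $20.70 = $3,601.80
Total COGS = $5,796.75 + $3,601.80 = $9,398.55
Ending inventory: 115 @ $20.70 = $2,380.50

COGS = $9,398.55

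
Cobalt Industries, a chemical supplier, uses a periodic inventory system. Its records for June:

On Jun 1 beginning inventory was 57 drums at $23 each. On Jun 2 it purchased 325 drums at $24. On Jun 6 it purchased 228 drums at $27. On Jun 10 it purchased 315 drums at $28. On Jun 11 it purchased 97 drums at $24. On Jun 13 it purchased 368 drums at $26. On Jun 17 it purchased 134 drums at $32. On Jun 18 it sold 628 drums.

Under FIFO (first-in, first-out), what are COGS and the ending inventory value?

COGS = $15,771; ending inventory = $24,500

Jun 18, 628 sold [FIFO — oldest first]: 57 @ $23 + 325 @ $24 + 228 @ $27 + 18 @ $28 = $15,771
Ending inventory: 297 @ $28 + 97 @ $24 + 368 @ $26 + 134 @ $32 = $24,500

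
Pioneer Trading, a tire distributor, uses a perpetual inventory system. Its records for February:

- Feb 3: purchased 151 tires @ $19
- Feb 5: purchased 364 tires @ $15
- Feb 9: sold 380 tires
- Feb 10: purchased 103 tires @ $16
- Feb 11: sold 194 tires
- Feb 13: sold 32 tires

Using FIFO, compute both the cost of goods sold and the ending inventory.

COGS = $9,785; ending inventory = $192

Feb 9, 380 sold [FIFO — oldest first]: 151 @ $19 + 229 @ $15 = $6,304
Feb 11, 194 sold [FIFO — oldest first]: 135 @ $15 + 59 @ $16 = $2,969
Feb 13, 32 sold [FIFO — oldest first]: 32 @ $16 = $512
Total COGS = $6,304 + $2,969 + $512 = $9,785
Ending inventory: 12 @ $16 = $192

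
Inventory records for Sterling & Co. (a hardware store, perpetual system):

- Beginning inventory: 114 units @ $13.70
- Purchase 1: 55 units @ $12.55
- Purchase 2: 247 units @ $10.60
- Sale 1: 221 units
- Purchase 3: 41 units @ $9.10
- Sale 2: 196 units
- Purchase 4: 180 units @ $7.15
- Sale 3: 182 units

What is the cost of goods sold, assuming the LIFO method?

Sale 1 (221) [LIFO — newest first]: 221 @ $10.60 = $2,342.60
Sale 2 (196) [LIFO — newest first]: 41 @ $9.10 + 26 @ $10.60 + 55 @ $12.55 + 74 @ $13.70 = $2,352.75
Sale 3 (182) [LIFO — newest first]: 180 @ $7.15 + 2 @ $13.70 = $1,314.40
Total COGS = $2,342.60 + $2,352.75 + $1,314.40 = $6,009.75
Ending inventory: 38 @ $13.70 = $520.60
Check: goods available $6,530.35 = COGS $6,009.75 + ending $520.60

COGS = $6,009.75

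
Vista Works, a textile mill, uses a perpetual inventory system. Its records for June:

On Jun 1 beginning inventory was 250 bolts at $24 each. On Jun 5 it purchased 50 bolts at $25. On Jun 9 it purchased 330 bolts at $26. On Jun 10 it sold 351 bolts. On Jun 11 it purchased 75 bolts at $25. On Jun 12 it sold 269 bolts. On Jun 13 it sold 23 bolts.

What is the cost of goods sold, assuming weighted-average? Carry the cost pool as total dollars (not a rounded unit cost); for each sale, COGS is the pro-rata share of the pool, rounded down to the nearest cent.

COGS = $16,148.79

After Jun 1: 250 on hand, pool $6,000.00 (≈ $24.0000 each)
After Jun 5: 300 on hand, pool $7,250.00 (≈ $24.1667 each)
After Jun 9: 630 on hand, pool $15,830.00 (≈ $25.1270 each)
Jun 10, sell 351: 351/630 × $15,830.00 → $8,819.57
After Jun 11: 354 on hand, pool $8,885.43 (≈ $25.1001 each)
Jun 12, sell 269: 269/354 × $8,885.43 → $6,751.92
Jun 13, sell 23: 23/85 × $2,133.51 → $577.30
Total COGS = $8,819.57 + $6,751.92 + $577.30 = $16,148.79
Ending inventory (cost pool remaining) = $1,556.21
Check: goods available $17,705.00 = COGS $16,148.79 + ending $1,556.21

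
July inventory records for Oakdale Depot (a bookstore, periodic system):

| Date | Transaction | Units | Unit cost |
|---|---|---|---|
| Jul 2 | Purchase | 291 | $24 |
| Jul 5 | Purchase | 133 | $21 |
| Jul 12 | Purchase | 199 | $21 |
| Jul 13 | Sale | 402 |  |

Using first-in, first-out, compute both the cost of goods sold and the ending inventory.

COGS = $9,315; ending inventory = $4,641

Jul 13, 402 sold [FIFO — oldest first]: 291 @ $24 + 111 @ $21 = $9,315
Ending inventory: 22 @ $21 + 199 @ $21 = $4,641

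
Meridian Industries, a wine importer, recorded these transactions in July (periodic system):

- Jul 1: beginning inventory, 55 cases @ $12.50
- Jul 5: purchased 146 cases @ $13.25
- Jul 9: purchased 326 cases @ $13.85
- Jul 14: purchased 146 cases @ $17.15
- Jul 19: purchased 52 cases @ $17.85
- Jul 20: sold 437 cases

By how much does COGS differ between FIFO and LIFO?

$851.65

FIFO COGS: 55 @ $12.50 + 146 @ $13.25 + 236 @ $13.85 = $5,890.60
LIFO COGS: 52 @ $17.85 + 146 @ $17.15 + 239 @ $13.85 = $6,742.25
Difference = |$5,890.60 − $6,742.25| = $851.65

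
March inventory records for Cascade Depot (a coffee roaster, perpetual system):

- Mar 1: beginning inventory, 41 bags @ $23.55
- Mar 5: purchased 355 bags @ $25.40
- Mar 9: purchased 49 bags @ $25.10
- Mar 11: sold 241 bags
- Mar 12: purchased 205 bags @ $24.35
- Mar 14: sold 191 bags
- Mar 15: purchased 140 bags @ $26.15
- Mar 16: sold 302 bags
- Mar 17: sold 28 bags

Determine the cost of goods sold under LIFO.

Mar 11, 241 sold [LIFO — newest first]: 49 @ $25.10 + 192 @ $25.40 = $6,106.70
Mar 14, 191 sold [LIFO — newest first]: 191 @ $24.35 = $4,650.85
Mar 16, 302 sold [LIFO — newest first]: 140 @ $26.15 + 14 @ $24.35 + 148 @ $25.40 = $7,761.10
Mar 17, 28 sold [LIFO — newest first]: 15 @ $25.40 + 13 @ $23.55 = $687.15
Total COGS = $6,106.70 + $4,650.85 + $7,761.10 + $687.15 = $19,205.80
Ending inventory: 28 @ $23.55 = $659.40
Check: goods available $19,865.20 = COGS $19,205.80 + ending $659.40

COGS = $19,205.80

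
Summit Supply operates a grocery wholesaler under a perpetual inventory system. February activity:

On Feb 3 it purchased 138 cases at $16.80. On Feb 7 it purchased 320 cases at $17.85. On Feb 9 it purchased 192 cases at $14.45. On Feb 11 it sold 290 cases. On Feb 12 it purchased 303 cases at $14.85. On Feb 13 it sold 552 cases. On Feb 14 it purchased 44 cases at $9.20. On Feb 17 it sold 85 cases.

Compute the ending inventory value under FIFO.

Ending inventory = $790.90

Feb 11, 290 sold [FIFO — oldest first]: 138 @ $16.80 + 152 @ $17.85 = $5,031.60
Feb 13, 552 sold [FIFO — oldest first]: 168 @ $17.85 + 192 @ $14.45 + 192 @ $14.85 = $8,624.40
Feb 17, 85 sold [FIFO — oldest first]: 85 @ $14.85 = $1,262.25
Total COGS = $5,031.60 + $8,624.40 + $1,262.25 = $14,918.25
Ending inventory: 26 @ $14.85 + 44 @ $9.20 = $790.90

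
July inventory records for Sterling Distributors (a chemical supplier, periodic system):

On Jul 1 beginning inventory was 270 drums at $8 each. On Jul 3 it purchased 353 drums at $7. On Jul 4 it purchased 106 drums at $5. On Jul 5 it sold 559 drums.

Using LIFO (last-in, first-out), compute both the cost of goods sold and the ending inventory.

Jul 5, 559 sold [LIFO — newest first]: 106 @ $5 + 353 @ $7 + 100 @ $8 = $3,801
Ending inventory: 170 @ $8 = $1,360

COGS = $3,801; ending inventory = $1,360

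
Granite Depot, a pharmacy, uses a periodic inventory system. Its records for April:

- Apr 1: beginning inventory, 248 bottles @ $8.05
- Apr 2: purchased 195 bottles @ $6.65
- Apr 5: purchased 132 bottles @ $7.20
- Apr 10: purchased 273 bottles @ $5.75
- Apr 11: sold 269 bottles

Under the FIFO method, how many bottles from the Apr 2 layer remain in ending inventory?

174

Apr 11, 269 sold [FIFO — oldest first]: 248 @ $8.05 + 21 @ $6.65 = $2,136.05
Ending inventory: 174 @ $6.65 + 132 @ $7.20 + 273 @ $5.75 = $3,677.25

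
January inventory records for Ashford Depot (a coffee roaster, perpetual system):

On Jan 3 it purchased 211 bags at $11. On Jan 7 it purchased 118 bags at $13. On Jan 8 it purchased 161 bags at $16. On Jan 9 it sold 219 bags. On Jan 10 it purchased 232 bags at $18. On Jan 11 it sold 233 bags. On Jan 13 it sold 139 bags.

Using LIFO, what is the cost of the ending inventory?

Jan 9, 219 sold [LIFO — newest first]: 161 @ $16 + 58 @ $13 = $3,330
Jan 11, 233 sold [LIFO — newest first]: 232 @ $18 + 1 @ $13 = $4,189
Jan 13, 139 sold [LIFO — newest first]: 59 @ $13 + 80 @ $11 = $1,647
Total COGS = $3,330 + $4,189 + $1,647 = $9,166
Ending inventory: 131 @ $11 = $1,441
Check: goods available $10,607 = COGS $9,166 + ending $1,441

Ending inventory = $1,441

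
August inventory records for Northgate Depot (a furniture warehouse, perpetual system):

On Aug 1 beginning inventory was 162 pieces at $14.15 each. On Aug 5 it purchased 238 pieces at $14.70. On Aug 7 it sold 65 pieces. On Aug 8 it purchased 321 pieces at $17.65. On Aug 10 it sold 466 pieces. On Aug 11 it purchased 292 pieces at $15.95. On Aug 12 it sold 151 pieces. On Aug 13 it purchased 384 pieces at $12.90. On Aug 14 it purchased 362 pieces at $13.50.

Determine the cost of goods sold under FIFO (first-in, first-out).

COGS = $10,768.20

Aug 7, 65 sold [FIFO — oldest first]: 65 @ $14.15 = $919.75
Aug 10, 466 sold [FIFO — oldest first]: 97 @ $14.15 + 238 @ $14.70 + 131 @ $17.65 = $7,183.30
Aug 12, 151 sold [FIFO — oldest first]: 151 @ $17.65 = $2,665.15
Total COGS = $919.75 + $7,183.30 + $2,665.15 = $10,768.20
Ending inventory: 39 @ $17.65 + 292 @ $15.95 + 384 @ $12.90 + 362 @ $13.50 = $15,186.35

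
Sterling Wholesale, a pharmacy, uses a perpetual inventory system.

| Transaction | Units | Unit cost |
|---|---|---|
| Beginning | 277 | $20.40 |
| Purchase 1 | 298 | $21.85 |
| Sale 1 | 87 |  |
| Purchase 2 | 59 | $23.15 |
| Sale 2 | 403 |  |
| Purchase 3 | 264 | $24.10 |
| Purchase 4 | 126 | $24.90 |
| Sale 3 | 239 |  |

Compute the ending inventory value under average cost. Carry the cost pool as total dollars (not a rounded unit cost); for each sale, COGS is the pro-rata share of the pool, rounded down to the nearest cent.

After Beginning: 277 on hand, pool $5,650.80 (≈ $20.4000 each)
After Purchase 1: 575 on hand, pool $12,162.10 (≈ $21.1515 each)
Sale 1, sell 87: 87/575 × $12,162.10 → $1,840.17
After Purchase 2: 547 on hand, pool $11,687.78 (≈ $21.3671 each)
Sale 2, sell 403: 403/547 × $11,687.78 → $8,610.92
After Purchase 3: 408 on hand, pool $9,439.26 (≈ $23.1354 each)
After Purchase 4: 534 on hand, pool $12,576.66 (≈ $23.5518 each)
Sale 3, sell 239: 239/534 × $12,576.66 → $5,628.87
Total COGS = $1,840.17 + $8,610.92 + $5,628.87 = $16,079.96
Ending inventory (cost pool remaining) = $6,947.79

Ending inventory = $6,947.79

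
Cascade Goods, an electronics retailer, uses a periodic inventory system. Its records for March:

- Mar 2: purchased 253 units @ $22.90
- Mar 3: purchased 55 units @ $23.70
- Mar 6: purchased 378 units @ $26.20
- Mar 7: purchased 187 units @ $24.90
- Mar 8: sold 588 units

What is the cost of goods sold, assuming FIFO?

Mar 8, 588 sold [FIFO — oldest first]: 253 @ $22.90 + 55 @ $23.70 + 280 @ $26.20 = $14,433.20
Ending inventory: 98 @ $26.20 + 187 @ $24.90 = $7,223.90

COGS = $14,433.20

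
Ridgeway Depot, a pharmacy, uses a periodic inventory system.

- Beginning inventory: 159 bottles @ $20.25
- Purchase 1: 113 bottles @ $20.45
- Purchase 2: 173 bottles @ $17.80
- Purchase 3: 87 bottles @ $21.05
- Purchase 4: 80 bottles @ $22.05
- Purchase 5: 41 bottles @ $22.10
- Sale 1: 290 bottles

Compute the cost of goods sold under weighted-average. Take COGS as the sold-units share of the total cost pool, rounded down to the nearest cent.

Sale 1, sell 290: 290/653 × $13,111.45 → $5,822.84
Ending inventory (cost pool remaining) = $7,288.61

COGS = $5,822.84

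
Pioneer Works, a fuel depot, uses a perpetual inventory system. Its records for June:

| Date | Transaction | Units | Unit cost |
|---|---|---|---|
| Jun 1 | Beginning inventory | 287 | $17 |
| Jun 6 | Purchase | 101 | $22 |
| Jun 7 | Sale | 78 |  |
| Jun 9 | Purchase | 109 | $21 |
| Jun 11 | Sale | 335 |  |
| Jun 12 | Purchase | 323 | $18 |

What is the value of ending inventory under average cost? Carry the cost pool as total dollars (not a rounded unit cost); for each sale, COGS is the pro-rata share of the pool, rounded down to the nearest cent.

After Jun 1: 287 on hand, pool $4,879.00 (≈ $17.0000 each)
After Jun 6: 388 on hand, pool $7,101.00 (≈ $18.3015 each)
Jun 7, sell 78: 78/388 × $7,101.00 → $1,427.52
After Jun 9: 419 on hand, pool $7,962.48 (≈ $19.0035 each)
Jun 11, sell 335: 335/419 × $7,962.48 → $6,366.18
After Jun 12: 407 on hand, pool $7,410.30 (≈ $18.2071 each)
Total COGS = $1,427.52 + $6,366.18 = $7,793.70
Ending inventory (cost pool remaining) = $7,410.30

Ending inventory = $7,410.30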